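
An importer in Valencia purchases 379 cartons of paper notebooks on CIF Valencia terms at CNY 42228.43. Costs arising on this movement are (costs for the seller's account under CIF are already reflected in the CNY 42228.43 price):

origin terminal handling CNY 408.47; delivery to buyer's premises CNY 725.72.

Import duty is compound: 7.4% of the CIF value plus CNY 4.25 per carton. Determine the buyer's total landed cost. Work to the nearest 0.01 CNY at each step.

CIF: the seller pays costs through ocean freight and marine insurance to the destination port.
Already in the invoice (seller's account under CIF): origin terminal — exclude.
The CIF price already equals the CIF value: 42228.43
Ad valorem component: 42228.43 × 7.4% = 3124.90
Specific component: 379 × 4.25 = 1610.75
Import duty = 3124.90 + 1610.75 = 4735.65
Buyer bears: delivery 725.72 + duty 4735.65 = 5461.37
Landed cost = invoice 42228.43 + 5461.37 = 47689.80

Total landed cost: CNY 47689.80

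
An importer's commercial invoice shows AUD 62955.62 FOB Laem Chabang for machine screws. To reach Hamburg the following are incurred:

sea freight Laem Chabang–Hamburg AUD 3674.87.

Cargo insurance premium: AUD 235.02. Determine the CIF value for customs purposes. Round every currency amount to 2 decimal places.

CIF value: AUD 66865.51

CIF = FOB price + freight + insurance
CIF = 62955.62 + 3674.87 + 235.02 = 66865.51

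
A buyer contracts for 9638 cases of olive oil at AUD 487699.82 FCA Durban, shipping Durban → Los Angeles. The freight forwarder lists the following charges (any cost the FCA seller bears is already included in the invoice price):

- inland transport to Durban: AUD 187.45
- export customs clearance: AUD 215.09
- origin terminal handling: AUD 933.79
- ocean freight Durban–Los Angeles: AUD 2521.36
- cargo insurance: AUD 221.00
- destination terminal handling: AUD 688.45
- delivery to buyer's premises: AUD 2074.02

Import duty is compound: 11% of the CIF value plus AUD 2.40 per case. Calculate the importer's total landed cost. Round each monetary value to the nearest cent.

FCA: the seller delivers export-cleared goods to the carrier; the buyer bears costs from that point.
Already in the invoice (seller's account under FCA): inland to port, export clearance — exclude.
CIF value = FCA price + origin terminal + freight + insurance = 487699.82 + 933.79 + 2521.36 + 221.00 = 491375.97
Ad valorem component: 491375.97 × 11% = 54051.36
Specific component: 9638 × 2.40 = 23131.20
Import duty = 54051.36 + 23131.20 = 77182.56
Buyer bears: origin terminal 933.79 + freight 2521.36 + insurance 221.00 + destination terminal 688.45 + delivery 2074.02 + duty 77182.56 = 83621.18
Landed cost = invoice 487699.82 + 83621.18 = 571321.00

Total landed cost: AUD 571321.00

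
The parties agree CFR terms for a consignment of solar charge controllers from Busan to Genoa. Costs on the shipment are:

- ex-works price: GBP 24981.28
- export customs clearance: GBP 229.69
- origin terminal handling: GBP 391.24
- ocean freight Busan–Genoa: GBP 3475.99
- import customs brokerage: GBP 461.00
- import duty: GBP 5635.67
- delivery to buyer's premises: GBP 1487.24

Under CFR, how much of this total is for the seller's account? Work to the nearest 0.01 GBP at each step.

CFR: the seller pays costs through ocean freight to the destination port, but not insurance.
Seller's account: goods 24981.28 + export clearance 229.69 + origin terminal 391.24 + freight 3475.99 = 29078.20
Buyer's account: brokerage 461.00 + duty 5635.67 + delivery 1487.24 = 7583.91

Seller's account: GBP 29078.20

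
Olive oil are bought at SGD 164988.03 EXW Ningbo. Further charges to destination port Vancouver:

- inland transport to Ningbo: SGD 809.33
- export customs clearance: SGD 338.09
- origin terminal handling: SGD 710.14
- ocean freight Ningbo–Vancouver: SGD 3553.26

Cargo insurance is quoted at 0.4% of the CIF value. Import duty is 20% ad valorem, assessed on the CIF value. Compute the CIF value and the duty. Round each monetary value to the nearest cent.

Let C be the CIF value. C = EXW price + pre-shipment costs + freight + 0.4% × C
C − 0.4% × C = 164988.03 + 809.33 + 338.09 + 710.14 + 3553.26
0.996 × C = 170398.85
C = 170398.85 / 0.996 = 171083.18
Insurance premium = 0.4% × 171083.18 = 684.33
Import duty = 171083.18 × 20% = 34216.64

CIF value: SGD 171083.18; import duty: SGD 34216.64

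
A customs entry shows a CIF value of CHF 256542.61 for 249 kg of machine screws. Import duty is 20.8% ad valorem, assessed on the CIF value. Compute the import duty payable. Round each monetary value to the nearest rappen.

Import duty = 256542.61 × 20.8% = 53360.86

Import duty: CHF 53360.86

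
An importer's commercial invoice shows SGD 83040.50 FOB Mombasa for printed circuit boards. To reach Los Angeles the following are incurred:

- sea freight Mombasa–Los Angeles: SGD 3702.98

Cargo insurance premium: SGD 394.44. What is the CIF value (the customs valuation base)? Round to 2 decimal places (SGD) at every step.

CIF = FOB price + freight + insurance
CIF = 83040.50 + 3702.98 + 394.44 = 87137.92

CIF value: SGD 87137.92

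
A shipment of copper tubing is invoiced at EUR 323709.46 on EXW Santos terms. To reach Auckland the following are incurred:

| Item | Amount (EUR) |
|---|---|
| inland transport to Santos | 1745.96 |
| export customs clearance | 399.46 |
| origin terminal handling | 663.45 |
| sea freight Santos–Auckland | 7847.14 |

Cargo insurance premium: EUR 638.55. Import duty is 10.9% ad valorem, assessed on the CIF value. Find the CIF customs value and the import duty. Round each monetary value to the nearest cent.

CIF = EXW price + pre-shipment costs + freight + insurance
CIF = 323709.46 + 1745.96 + 399.46 + 663.45 + 7847.14 + 638.55 = 335004.02
Import duty = 335004.02 × 10.9% = 36515.44

CIF value: EUR 335004.02; import duty: EUR 36515.44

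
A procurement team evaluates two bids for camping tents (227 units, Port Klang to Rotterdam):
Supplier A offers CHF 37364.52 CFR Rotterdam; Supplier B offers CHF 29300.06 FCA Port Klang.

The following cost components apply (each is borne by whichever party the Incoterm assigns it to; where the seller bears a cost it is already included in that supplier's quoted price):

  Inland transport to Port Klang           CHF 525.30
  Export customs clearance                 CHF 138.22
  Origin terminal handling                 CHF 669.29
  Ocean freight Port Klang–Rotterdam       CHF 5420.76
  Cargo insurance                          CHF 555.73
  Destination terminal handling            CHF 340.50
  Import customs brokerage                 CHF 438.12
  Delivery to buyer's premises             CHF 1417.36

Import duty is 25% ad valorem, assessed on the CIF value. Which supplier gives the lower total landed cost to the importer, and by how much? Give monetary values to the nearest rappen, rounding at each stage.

Supplier B is cheaper by CHF 2468.01

Supplier A (CFR):
CIF value = CFR price + insurance = 37364.52 + 555.73 = 37920.25
Import duty = 37920.25 × 25% = 9480.06
Buyer bears (A): 555.73 + 340.50 + 438.12 + 1417.36 = 2751.71
Landed cost (A) = invoice 37364.52 + 2751.71 + duty 9480.06 = 49596.29
Supplier B (FCA):
CIF value = FCA price + origin terminal + freight + insurance = 29300.06 + 669.29 + 5420.76 + 555.73 = 35945.84
Import duty = 35945.84 × 25% = 8986.46
Buyer bears (B): 669.29 + 5420.76 + 555.73 + 340.50 + 438.12 + 1417.36 = 8841.76
Landed cost (B) = invoice 29300.06 + 8841.76 + duty 8986.46 = 47128.28
Difference = |49596.29 − 47128.28| = 2468.01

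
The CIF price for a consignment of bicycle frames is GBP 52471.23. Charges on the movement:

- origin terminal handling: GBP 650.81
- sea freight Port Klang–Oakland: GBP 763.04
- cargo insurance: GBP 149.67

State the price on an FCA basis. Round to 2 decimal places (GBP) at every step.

From CIF to FCA, the seller no longer bears: origin terminal, freight, insurance.
FCA price = 52471.23 − 650.81 − 763.04 − 149.67 = 50907.71

FCA price: GBP 50907.71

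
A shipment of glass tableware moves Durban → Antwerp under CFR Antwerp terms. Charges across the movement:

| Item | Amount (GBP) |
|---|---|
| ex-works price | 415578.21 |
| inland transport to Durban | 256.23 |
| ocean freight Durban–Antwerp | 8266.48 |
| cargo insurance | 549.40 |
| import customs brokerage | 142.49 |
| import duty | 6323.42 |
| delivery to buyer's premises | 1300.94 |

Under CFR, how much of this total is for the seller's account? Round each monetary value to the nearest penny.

Seller's account: GBP 424100.92

CFR: the seller pays costs through ocean freight to the destination port, but not insurance.
Seller's account: goods 415578.21 + inland to port 256.23 + freight 8266.48 = 424100.92
Buyer's account: insurance 549.40 + brokerage 142.49 + duty 6323.42 + delivery 1300.94 = 8316.25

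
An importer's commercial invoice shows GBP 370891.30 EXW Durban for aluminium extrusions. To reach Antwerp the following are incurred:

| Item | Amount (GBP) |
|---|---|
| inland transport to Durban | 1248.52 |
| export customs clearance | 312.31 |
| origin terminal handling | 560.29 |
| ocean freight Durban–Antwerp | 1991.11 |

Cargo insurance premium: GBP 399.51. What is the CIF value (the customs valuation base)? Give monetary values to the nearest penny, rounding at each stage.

CIF = EXW price + pre-shipment costs + freight + insurance
CIF = 370891.30 + 1248.52 + 312.31 + 560.29 + 1991.11 + 399.51 = 375403.04

CIF value: GBP 375403.04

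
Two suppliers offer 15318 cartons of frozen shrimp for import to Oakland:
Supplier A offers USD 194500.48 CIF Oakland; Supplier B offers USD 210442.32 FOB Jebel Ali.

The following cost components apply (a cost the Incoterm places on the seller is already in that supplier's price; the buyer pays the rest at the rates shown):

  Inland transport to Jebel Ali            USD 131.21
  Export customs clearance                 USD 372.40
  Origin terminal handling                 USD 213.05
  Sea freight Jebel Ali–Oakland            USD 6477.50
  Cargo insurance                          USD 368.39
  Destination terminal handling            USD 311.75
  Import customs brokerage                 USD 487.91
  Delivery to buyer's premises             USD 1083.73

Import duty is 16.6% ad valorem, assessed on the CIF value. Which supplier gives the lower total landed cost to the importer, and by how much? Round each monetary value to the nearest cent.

Supplier A (CIF):
The CIF price already equals the CIF value: 194500.48
Import duty = 194500.48 × 16.6% = 32287.08
Buyer bears (A): 311.75 + 487.91 + 1083.73 = 1883.39
Landed cost (A) = invoice 194500.48 + 1883.39 + duty 32287.08 = 228670.95
Supplier B (FOB):
CIF value = FOB price + freight + insurance = 210442.32 + 6477.50 + 368.39 = 217288.21
Import duty = 217288.21 × 16.6% = 36069.84
Buyer bears (B): 6477.50 + 368.39 + 311.75 + 487.91 + 1083.73 = 8729.28
Landed cost (B) = invoice 210442.32 + 8729.28 + duty 36069.84 = 255241.44
Difference = |228670.95 − 255241.44| = 26570.49

Supplier A is cheaper by USD 26570.49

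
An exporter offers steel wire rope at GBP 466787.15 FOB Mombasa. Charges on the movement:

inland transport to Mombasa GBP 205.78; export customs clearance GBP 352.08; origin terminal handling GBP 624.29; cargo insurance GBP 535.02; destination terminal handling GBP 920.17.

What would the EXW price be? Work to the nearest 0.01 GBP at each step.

Not relevant to the conversion: insurance, destination terminal — on the buyer under both terms; not part of either seller's price.
From FOB to EXW, the seller no longer bears: inland to port, export clearance, origin terminal.
EXW price = 466787.15 − 205.78 − 352.08 − 624.29 = 465605.00

EXW price: GBP 465605.00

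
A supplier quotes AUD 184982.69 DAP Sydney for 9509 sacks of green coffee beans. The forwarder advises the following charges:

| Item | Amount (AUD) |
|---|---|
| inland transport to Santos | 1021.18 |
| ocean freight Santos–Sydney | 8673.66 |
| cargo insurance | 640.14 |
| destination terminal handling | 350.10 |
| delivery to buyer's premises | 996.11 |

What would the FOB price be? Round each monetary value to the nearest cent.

FOB price: AUD 174322.68

Not relevant to the conversion: inland to port — on the seller under both DAP and FOB; already in the DAP price and stays in the FOB price.
From DAP to FOB, the seller no longer bears: freight, insurance, destination terminal, delivery.
FOB price = 184982.69 − 8673.66 − 640.14 − 350.10 − 996.11 = 174322.68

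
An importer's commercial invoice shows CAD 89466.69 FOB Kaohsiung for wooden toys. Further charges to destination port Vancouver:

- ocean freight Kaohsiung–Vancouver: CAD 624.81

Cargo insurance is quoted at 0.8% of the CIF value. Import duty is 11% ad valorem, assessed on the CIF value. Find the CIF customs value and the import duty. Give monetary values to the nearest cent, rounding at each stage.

CIF value: CAD 90818.04; import duty: CAD 9989.98

Let C be the CIF value. C = FOB price + freight + 0.8% × C
C − 0.8% × C = 89466.69 + 624.81
0.992 × C = 90091.50
C = 90091.50 / 0.992 = 90818.04
Insurance premium = 0.8% × 90818.04 = 726.54
Import duty = 90818.04 × 11% = 9989.98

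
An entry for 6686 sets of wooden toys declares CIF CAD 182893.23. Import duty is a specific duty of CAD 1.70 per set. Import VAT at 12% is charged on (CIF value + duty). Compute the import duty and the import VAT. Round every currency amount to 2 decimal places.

Import duty = 6686 × 1.70 = 11366.20
VAT base = CIF + duty = 182893.23 + 11366.20 = 194259.43
Import VAT = 194259.43 × 12% = 23311.13

Import duty: CAD 11366.20; import VAT: CAD 23311.13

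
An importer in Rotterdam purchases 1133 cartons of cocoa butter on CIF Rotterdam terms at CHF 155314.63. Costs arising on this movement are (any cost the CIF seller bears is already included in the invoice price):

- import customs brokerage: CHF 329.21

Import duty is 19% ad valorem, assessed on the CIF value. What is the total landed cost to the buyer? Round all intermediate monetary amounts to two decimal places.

CIF: the seller pays costs through ocean freight and marine insurance to the destination port.
The CIF price already equals the CIF value: 155314.63
Import duty = 155314.63 × 19% = 29509.78
Buyer bears: brokerage 329.21 + duty 29509.78 = 29838.99
Landed cost = invoice 155314.63 + 29838.99 = 185153.62

Total landed cost: CHF 185153.62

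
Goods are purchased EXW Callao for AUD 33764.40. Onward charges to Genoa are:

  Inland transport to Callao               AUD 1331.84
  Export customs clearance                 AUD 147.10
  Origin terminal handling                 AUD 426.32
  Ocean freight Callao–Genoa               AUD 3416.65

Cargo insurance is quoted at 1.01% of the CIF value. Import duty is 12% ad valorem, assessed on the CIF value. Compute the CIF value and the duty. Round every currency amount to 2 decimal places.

Let C be the CIF value. C = EXW price + pre-shipment costs + freight + 1.01% × C
C − 1.01% × C = 33764.40 + 1331.84 + 147.10 + 426.32 + 3416.65
0.9899 × C = 39086.31
C = 39086.31 / 0.9899 = 39485.11
Insurance premium = 1.01% × 39485.11 = 398.80
Import duty = 39485.11 × 12% = 4738.21

CIF value: AUD 39485.11; import duty: AUD 4738.21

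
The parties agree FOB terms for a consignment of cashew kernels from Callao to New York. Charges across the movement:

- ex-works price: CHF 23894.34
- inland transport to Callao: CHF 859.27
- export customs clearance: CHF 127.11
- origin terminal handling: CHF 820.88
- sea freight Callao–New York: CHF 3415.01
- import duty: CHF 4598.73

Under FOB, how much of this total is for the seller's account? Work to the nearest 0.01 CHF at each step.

Seller's account: CHF 25701.60

FOB: the seller bears costs until goods are on board at the origin port; the buyer bears freight, insurance and all costs thereafter.
Seller's account: goods 23894.34 + inland to port 859.27 + export clearance 127.11 + origin terminal 820.88 = 25701.60
Buyer's account: freight 3415.01 + duty 4598.73 = 8013.74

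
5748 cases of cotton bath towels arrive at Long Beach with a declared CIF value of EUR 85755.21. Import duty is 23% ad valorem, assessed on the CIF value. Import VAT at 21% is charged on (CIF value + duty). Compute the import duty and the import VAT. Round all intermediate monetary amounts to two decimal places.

Import duty: EUR 19723.70; import VAT: EUR 22150.57

Import duty = 85755.21 × 23% = 19723.70
VAT base = CIF + duty = 85755.21 + 19723.70 = 105478.91
Import VAT = 105478.91 × 21% = 22150.57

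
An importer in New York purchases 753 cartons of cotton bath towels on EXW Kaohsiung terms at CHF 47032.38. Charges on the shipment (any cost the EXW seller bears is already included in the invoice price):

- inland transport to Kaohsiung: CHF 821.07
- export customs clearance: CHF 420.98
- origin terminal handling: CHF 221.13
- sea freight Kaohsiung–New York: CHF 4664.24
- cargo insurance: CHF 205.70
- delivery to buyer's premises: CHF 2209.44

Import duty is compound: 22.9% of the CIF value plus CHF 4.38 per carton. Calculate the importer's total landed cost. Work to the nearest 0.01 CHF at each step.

Total landed cost: CHF 71093.78

EXW: the seller makes goods available at their premises; the buyer bears all onward costs.
CIF value = EXW price + inland to port + export clearance + origin terminal + freight + insurance = 47032.38 + 821.07 + 420.98 + 221.13 + 4664.24 + 205.70 = 53365.50
Ad valorem component: 53365.50 × 22.9% = 12220.70
Specific component: 753 × 4.38 = 3298.14
Import duty = 12220.70 + 3298.14 = 15518.84
Buyer bears: inland to port 821.07 + export clearance 420.98 + origin terminal 221.13 + freight 4664.24 + insurance 205.70 + delivery 2209.44 + duty 15518.84 = 24061.40
Landed cost = invoice 47032.38 + 24061.40 = 71093.78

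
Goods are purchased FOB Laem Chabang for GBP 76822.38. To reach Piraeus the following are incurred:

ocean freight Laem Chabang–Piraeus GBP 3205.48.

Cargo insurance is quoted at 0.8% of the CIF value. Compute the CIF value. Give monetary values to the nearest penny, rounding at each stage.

Let C be the CIF value. C = FOB price + freight + 0.8% × C
C − 0.8% × C = 76822.38 + 3205.48
0.992 × C = 80027.86
C = 80027.86 / 0.992 = 80673.25
Insurance premium = 0.8% × 80673.25 = 645.39

CIF value: GBP 80673.25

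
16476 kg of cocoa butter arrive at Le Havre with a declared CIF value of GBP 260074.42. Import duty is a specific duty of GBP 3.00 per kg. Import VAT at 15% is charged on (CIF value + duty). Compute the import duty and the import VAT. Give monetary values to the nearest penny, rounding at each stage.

Import duty: GBP 49428.00; import VAT: GBP 46425.36

Import duty = 16476 × 3.00 = 49428.00
VAT base = CIF + duty = 260074.42 + 49428.00 = 309502.42
Import VAT = 309502.42 × 15% = 46425.36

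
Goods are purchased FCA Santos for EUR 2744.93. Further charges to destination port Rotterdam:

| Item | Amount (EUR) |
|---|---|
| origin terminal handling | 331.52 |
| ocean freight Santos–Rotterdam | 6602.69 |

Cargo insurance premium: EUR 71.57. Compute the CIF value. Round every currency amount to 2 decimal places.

CIF = FCA price + pre-shipment costs + freight + insurance
CIF = 2744.93 + 331.52 + 6602.69 + 71.57 = 9750.71

CIF value: EUR 9750.71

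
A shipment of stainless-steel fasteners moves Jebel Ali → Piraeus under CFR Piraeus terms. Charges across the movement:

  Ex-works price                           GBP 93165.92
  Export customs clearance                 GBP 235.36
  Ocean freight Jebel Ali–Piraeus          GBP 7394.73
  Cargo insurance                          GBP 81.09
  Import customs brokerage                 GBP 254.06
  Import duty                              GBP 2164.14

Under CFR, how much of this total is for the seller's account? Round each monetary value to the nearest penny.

CFR: the seller pays costs through ocean freight to the destination port, but not insurance.
Seller's account: goods 93165.92 + export clearance 235.36 + freight 7394.73 = 100796.01
Buyer's account: insurance 81.09 + brokerage 254.06 + duty 2164.14 = 2499.29

Seller's account: GBP 100796.01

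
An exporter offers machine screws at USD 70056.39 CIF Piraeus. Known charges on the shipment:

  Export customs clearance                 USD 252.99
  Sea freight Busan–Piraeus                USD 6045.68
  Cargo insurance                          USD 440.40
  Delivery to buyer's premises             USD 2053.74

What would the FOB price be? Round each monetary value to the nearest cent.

FOB price: USD 63570.31

Not relevant to the conversion: export clearance — on the seller under both CIF and FOB; already in the CIF price and stays in the FOB price. delivery — on the buyer under both terms; not part of either seller's price.
From CIF to FOB, the seller no longer bears: freight, insurance.
FOB price = 70056.39 − 6045.68 − 440.40 = 63570.31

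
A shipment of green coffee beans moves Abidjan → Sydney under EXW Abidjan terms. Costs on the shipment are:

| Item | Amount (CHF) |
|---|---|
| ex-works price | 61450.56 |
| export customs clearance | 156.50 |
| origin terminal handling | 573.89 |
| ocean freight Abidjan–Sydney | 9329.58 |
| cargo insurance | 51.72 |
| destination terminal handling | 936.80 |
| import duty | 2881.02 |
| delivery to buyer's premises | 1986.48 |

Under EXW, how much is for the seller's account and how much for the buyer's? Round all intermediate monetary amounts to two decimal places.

EXW: the seller makes goods available at their premises; the buyer bears all onward costs.
Seller's account: goods 61450.56 = 61450.56
Buyer's account: export clearance 156.50 + origin terminal 573.89 + freight 9329.58 + insurance 51.72 + destination terminal 936.80 + duty 2881.02 + delivery 1986.48 = 15915.99

Seller: CHF 61450.56; buyer: CHF 15915.99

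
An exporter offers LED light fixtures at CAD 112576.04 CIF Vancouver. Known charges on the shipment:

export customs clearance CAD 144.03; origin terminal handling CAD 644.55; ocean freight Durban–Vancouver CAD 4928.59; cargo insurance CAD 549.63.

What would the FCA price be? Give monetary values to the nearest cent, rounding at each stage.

Not relevant to the conversion: export clearance — on the seller under both CIF and FCA; already in the CIF price and stays in the FCA price.
From CIF to FCA, the seller no longer bears: origin terminal, freight, insurance.
FCA price = 112576.04 − 644.55 − 4928.59 − 549.63 = 106453.27

FCA price: CAD 106453.27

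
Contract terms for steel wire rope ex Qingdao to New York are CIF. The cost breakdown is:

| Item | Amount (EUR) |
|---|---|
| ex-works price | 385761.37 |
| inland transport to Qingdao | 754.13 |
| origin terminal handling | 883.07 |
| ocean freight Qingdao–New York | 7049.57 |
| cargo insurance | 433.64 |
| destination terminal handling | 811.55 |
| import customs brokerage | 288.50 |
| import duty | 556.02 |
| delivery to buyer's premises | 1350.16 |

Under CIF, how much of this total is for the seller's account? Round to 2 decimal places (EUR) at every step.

Seller's account: EUR 394881.78

CIF: the seller pays costs through ocean freight and marine insurance to the destination port.
Seller's account: goods 385761.37 + inland to port 754.13 + origin terminal 883.07 + freight 7049.57 + insurance 433.64 = 394881.78
Buyer's account: destination terminal 811.55 + brokerage 288.50 + duty 556.02 + delivery 1350.16 = 3006.23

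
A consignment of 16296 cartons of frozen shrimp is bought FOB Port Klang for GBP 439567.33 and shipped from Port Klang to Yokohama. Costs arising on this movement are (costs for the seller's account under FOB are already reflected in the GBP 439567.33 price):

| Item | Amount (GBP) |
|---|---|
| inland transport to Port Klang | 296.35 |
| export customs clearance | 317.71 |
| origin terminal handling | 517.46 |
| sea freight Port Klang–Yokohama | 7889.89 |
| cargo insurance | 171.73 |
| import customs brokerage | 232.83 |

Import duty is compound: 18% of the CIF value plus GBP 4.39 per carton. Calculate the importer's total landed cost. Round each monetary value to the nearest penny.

Total landed cost: GBP 599974.43

FOB: the seller bears costs until goods are on board at the origin port; the buyer bears freight, insurance and all costs thereafter.
Already in the invoice (seller's account under FOB): inland to port, export clearance, origin terminal — exclude.
CIF value = FOB price + freight + insurance = 439567.33 + 7889.89 + 171.73 = 447628.95
Ad valorem component: 447628.95 × 18% = 80573.21
Specific component: 16296 × 4.39 = 71539.44
Import duty = 80573.21 + 71539.44 = 152112.65
Buyer bears: freight 7889.89 + insurance 171.73 + brokerage 232.83 + duty 152112.65 = 160407.10
Landed cost = invoice 439567.33 + 160407.10 = 599974.43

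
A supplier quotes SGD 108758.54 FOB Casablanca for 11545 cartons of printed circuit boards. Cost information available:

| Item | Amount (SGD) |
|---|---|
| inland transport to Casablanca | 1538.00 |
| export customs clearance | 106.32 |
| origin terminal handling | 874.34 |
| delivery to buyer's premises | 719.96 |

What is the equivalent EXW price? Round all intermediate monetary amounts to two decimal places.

EXW price: SGD 106239.88

Not relevant to the conversion: delivery — on the buyer under both terms; not part of either seller's price.
From FOB to EXW, the seller no longer bears: inland to port, export clearance, origin terminal.
EXW price = 108758.54 − 1538.00 − 106.32 − 874.34 = 106239.88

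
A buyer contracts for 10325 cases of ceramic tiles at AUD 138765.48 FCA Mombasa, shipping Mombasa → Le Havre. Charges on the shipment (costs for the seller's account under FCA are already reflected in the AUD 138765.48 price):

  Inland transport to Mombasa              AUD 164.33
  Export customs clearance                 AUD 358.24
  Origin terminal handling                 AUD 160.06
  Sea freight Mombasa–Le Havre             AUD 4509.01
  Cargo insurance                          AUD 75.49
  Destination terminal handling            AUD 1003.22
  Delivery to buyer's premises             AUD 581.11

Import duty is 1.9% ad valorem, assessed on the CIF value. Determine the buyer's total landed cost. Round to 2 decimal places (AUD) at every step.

FCA: the seller delivers export-cleared goods to the carrier; the buyer bears costs from that point.
Already in the invoice (seller's account under FCA): inland to port, export clearance — exclude.
CIF value = FCA price + origin terminal + freight + insurance = 138765.48 + 160.06 + 4509.01 + 75.49 = 143510.04
Import duty = 143510.04 × 1.9% = 2726.69
Buyer bears: origin terminal 160.06 + freight 4509.01 + insurance 75.49 + destination terminal 1003.22 + delivery 581.11 + duty 2726.69 = 9055.58
Landed cost = invoice 138765.48 + 9055.58 = 147821.06

Total landed cost: AUD 147821.06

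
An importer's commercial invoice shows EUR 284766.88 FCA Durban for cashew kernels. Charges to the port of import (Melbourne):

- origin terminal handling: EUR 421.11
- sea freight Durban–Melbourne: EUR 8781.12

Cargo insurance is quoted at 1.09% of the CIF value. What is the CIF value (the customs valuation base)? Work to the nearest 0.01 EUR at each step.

Let C be the CIF value. C = FCA price + pre-shipment costs + freight + 1.09% × C
C − 1.09% × C = 284766.88 + 421.11 + 8781.12
0.9891 × C = 293969.11
C = 293969.11 / 0.9891 = 297208.68
Insurance premium = 1.09% × 297208.68 = 3239.57

CIF value: EUR 297208.68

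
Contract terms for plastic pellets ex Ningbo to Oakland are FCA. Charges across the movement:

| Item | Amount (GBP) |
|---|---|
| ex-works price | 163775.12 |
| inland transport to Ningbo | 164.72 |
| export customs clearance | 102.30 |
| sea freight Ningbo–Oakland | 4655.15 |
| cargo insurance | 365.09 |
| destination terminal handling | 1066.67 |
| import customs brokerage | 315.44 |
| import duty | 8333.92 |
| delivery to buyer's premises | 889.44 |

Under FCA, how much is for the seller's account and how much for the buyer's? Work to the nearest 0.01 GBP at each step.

Seller: GBP 164042.14; buyer: GBP 15625.71

FCA: the seller delivers export-cleared goods to the carrier; the buyer bears costs from that point.
Seller's account: goods 163775.12 + inland to port 164.72 + export clearance 102.30 = 164042.14
Buyer's account: freight 4655.15 + insurance 365.09 + destination terminal 1066.67 + brokerage 315.44 + duty 8333.92 + delivery 889.44 = 15625.71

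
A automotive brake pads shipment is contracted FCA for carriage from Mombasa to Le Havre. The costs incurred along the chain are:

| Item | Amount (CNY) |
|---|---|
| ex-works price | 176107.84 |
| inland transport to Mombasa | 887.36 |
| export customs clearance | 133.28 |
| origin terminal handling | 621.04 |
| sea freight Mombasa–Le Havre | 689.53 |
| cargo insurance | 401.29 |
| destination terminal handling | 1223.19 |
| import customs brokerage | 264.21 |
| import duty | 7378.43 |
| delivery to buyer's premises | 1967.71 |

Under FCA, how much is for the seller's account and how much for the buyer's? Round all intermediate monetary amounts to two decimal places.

FCA: the seller delivers export-cleared goods to the carrier; the buyer bears costs from that point.
Seller's account: goods 176107.84 + inland to port 887.36 + export clearance 133.28 = 177128.48
Buyer's account: origin terminal 621.04 + freight 689.53 + insurance 401.29 + destination terminal 1223.19 + brokerage 264.21 + duty 7378.43 + delivery 1967.71 = 12545.40

Seller: CNY 177128.48; buyer: CNY 12545.40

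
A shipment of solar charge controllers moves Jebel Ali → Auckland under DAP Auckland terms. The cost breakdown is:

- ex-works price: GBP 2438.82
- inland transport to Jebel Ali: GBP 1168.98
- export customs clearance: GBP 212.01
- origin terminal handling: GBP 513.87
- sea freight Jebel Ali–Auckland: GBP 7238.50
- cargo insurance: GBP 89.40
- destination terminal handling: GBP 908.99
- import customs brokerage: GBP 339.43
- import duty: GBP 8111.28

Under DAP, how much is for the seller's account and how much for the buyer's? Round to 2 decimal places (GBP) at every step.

DAP: the seller bears all costs to the named destination except import duty and clearance.
Seller's account: goods 2438.82 + inland to port 1168.98 + export clearance 212.01 + origin terminal 513.87 + freight 7238.50 + insurance 89.40 + destination terminal 908.99 = 12570.57
Buyer's account: brokerage 339.43 + duty 8111.28 = 8450.71

Seller: GBP 12570.57; buyer: GBP 8450.71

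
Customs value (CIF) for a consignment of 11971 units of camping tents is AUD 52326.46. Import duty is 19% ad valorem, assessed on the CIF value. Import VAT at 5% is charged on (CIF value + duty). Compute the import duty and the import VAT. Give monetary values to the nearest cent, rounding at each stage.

Import duty: AUD 9942.03; import VAT: AUD 3113.42

Import duty = 52326.46 × 19% = 9942.03
VAT base = CIF + duty = 52326.46 + 9942.03 = 62268.49
Import VAT = 62268.49 × 5% = 3113.42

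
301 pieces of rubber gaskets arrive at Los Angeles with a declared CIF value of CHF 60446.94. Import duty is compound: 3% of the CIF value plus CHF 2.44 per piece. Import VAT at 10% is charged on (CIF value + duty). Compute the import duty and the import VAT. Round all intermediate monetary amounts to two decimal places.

Ad valorem component: 60446.94 × 3% = 1813.41
Specific component: 301 × 2.44 = 734.44
Import duty = 1813.41 + 734.44 = 2547.85
VAT base = CIF + duty = 60446.94 + 2547.85 = 62994.79
Import VAT = 62994.79 × 10% = 6299.48

Import duty: CHF 2547.85; import VAT: CHF 6299.48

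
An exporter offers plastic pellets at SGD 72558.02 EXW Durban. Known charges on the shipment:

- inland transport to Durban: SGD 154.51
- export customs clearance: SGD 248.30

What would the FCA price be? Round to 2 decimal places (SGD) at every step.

From EXW to FCA, the seller additionally bears: inland to port, export clearance.
FCA price = 72558.02 + 154.51 + 248.30 = 72960.83

FCA price: SGD 72960.83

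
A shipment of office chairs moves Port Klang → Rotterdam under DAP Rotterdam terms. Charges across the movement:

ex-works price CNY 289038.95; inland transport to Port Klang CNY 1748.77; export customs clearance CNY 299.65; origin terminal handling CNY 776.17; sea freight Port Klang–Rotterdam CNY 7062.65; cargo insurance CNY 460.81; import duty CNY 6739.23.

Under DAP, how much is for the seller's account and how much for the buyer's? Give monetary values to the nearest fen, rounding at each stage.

DAP: the seller bears all costs to the named destination except import duty and clearance.
Seller's account: goods 289038.95 + inland to port 1748.77 + export clearance 299.65 + origin terminal 776.17 + freight 7062.65 + insurance 460.81 = 299387.00
Buyer's account: duty 6739.23 = 6739.23

Seller: CNY 299387.00; buyer: CNY 6739.23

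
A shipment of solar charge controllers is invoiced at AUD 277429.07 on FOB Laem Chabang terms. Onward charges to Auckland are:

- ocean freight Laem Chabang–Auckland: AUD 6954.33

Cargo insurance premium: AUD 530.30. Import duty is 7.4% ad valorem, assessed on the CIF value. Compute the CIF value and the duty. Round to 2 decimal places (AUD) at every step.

CIF = FOB price + freight + insurance
CIF = 277429.07 + 6954.33 + 530.30 = 284913.70
Import duty = 284913.70 × 7.4% = 21083.61

CIF value: AUD 284913.70; import duty: AUD 21083.61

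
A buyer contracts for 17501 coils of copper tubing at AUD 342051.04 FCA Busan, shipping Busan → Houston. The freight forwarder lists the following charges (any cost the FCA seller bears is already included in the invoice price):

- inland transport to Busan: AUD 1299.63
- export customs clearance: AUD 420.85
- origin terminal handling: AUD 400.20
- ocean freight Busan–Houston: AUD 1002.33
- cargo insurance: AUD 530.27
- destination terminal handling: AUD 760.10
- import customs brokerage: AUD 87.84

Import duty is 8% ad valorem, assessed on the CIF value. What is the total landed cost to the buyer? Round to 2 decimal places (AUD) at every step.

Total landed cost: AUD 372350.49

FCA: the seller delivers export-cleared goods to the carrier; the buyer bears costs from that point.
Already in the invoice (seller's account under FCA): inland to port, export clearance — exclude.
CIF value = FCA price + origin terminal + freight + insurance = 342051.04 + 400.20 + 1002.33 + 530.27 = 343983.84
Import duty = 343983.84 × 8% = 27518.71
Buyer bears: origin terminal 400.20 + freight 1002.33 + insurance 530.27 + destination terminal 760.10 + brokerage 87.84 + duty 27518.71 = 30299.45
Landed cost = invoice 342051.04 + 30299.45 = 372350.49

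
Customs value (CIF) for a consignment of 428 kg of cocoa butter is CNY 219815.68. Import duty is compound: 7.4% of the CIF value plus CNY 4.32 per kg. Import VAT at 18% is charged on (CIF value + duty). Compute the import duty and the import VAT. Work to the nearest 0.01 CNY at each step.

Ad valorem component: 219815.68 × 7.4% = 16266.36
Specific component: 428 × 4.32 = 1848.96
Import duty = 16266.36 + 1848.96 = 18115.32
VAT base = CIF + duty = 219815.68 + 18115.32 = 237931.00
Import VAT = 237931.00 × 18% = 42827.58

Import duty: CNY 18115.32; import VAT: CNY 42827.58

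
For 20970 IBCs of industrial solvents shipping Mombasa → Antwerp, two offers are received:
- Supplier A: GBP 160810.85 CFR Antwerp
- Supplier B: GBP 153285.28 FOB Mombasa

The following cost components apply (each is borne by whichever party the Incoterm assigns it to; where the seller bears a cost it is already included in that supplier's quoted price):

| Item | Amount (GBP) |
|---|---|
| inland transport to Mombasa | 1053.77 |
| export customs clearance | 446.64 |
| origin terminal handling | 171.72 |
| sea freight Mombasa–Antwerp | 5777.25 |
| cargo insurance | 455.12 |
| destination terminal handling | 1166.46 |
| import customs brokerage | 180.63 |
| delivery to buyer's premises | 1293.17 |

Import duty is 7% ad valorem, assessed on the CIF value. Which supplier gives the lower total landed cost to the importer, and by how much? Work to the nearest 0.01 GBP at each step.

Supplier A (CFR):
CIF value = CFR price + insurance = 160810.85 + 455.12 = 161265.97
Import duty = 161265.97 × 7% = 11288.62
Buyer bears (A): 455.12 + 1166.46 + 180.63 + 1293.17 = 3095.38
Landed cost (A) = invoice 160810.85 + 3095.38 + duty 11288.62 = 175194.85
Supplier B (FOB):
CIF value = FOB price + freight + insurance = 153285.28 + 5777.25 + 455.12 = 159517.65
Import duty = 159517.65 × 7% = 11166.24
Buyer bears (B): 5777.25 + 455.12 + 1166.46 + 180.63 + 1293.17 = 8872.63
Landed cost (B) = invoice 153285.28 + 8872.63 + duty 11166.24 = 173324.15
Difference = |175194.85 − 173324.15| = 1870.70

Supplier B is cheaper by GBP 1870.70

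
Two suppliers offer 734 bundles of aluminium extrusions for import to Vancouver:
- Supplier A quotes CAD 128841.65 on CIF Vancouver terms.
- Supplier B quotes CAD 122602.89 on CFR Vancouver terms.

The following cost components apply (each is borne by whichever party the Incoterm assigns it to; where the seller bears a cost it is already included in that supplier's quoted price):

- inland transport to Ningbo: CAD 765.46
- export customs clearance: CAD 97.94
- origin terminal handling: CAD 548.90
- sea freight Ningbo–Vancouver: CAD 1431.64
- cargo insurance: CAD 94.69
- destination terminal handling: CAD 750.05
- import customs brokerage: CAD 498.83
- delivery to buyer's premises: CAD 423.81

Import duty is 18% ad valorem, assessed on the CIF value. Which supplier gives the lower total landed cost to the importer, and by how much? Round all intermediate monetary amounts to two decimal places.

Supplier A (CIF):
The CIF price already equals the CIF value: 128841.65
Import duty = 128841.65 × 18% = 23191.50
Buyer bears (A): 750.05 + 498.83 + 423.81 = 1672.69
Landed cost (A) = invoice 128841.65 + 1672.69 + duty 23191.50 = 153705.84
Supplier B (CFR):
CIF value = CFR price + insurance = 122602.89 + 94.69 = 122697.58
Import duty = 122697.58 × 18% = 22085.56
Buyer bears (B): 94.69 + 750.05 + 498.83 + 423.81 = 1767.38
Landed cost (B) = invoice 122602.89 + 1767.38 + duty 22085.56 = 146455.83
Difference = |153705.84 − 146455.83| = 7250.01

Supplier B is cheaper by CAD 7250.01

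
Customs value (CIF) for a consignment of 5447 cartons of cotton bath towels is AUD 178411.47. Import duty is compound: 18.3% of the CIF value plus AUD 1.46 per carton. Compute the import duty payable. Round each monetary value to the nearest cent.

Import duty: AUD 40601.92

Ad valorem component: 178411.47 × 18.3% = 32649.30
Specific component: 5447 × 1.46 = 7952.62
Import duty = 32649.30 + 7952.62 = 40601.92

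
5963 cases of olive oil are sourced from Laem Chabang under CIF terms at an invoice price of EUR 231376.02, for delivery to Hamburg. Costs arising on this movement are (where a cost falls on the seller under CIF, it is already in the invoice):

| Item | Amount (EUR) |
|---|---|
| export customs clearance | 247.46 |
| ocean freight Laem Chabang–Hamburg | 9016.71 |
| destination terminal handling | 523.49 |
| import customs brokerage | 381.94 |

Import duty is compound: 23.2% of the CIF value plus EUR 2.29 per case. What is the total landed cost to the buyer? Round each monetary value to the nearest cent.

CIF: the seller pays costs through ocean freight and marine insurance to the destination port.
Already in the invoice (seller's account under CIF): export clearance, freight — exclude.
The CIF price already equals the CIF value: 231376.02
Ad valorem component: 231376.02 × 23.2% = 53679.24
Specific component: 5963 × 2.29 = 13655.27
Import duty = 53679.24 + 13655.27 = 67334.51
Buyer bears: destination terminal 523.49 + brokerage 381.94 + duty 67334.51 = 68239.94
Landed cost = invoice 231376.02 + 68239.94 = 299615.96

Total landed cost: EUR 299615.96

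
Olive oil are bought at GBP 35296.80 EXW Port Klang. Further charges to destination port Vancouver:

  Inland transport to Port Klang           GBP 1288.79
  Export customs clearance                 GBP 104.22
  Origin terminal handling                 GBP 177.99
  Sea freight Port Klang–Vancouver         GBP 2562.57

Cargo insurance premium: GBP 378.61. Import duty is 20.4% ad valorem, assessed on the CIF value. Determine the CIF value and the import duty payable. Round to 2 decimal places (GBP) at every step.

CIF value: GBP 39808.98; import duty: GBP 8121.03

CIF = EXW price + pre-shipment costs + freight + insurance
CIF = 35296.80 + 1288.79 + 104.22 + 177.99 + 2562.57 + 378.61 = 39808.98
Import duty = 39808.98 × 20.4% = 8121.03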